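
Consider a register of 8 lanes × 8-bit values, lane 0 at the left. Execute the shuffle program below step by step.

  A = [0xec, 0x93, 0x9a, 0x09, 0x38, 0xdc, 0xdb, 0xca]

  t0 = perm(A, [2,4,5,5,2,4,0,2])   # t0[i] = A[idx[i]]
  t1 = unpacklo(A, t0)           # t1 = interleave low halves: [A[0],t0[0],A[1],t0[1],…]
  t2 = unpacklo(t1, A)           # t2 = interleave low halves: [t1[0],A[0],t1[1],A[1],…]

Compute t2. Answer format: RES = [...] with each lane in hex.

RES = [0xec, 0xec, 0x9a, 0x93, 0x93, 0x9a, 0x38, 0x09]

→ t0 |9a|38|dc|dc|9a|38|ec|9a|
→ t1 |ec|9a|93|38|9a|dc|09|dc|
→ t2 |ec|ec|9a|93|93|9a|38|09|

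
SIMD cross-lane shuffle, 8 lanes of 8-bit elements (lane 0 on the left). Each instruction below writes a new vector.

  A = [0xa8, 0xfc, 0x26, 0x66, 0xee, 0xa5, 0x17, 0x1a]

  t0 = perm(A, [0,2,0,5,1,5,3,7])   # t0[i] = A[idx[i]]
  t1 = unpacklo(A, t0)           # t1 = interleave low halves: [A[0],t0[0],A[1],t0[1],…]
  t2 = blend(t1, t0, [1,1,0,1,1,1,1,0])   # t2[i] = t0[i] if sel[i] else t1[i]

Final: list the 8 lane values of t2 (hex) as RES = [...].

RES = [0xa8, 0x26, 0xfc, 0xa5, 0xfc, 0xa5, 0x66, 0xa5]

→ t0 |a8|26|a8|a5|fc|a5|66|1a|
→ t1 |a8|a8|fc|26|26|a8|66|a5|
→ t2 |a8|26|fc|a5|fc|a5|66|a5|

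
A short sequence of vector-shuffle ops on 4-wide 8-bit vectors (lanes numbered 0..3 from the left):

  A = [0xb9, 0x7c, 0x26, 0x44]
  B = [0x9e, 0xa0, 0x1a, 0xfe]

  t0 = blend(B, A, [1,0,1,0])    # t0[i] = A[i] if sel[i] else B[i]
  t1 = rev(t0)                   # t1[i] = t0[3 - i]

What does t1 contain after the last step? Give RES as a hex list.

  t0: b9 a0 26 fe
  t1: fe 26 a0 b9

RES = [ 0xfe  0x26  0xa0  0xb9 ]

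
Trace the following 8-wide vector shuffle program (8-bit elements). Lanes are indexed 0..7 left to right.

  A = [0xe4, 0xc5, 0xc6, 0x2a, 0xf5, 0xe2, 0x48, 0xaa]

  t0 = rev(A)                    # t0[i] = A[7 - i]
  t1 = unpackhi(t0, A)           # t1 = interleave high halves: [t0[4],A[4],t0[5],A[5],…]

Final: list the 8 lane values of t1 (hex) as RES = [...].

  t0: aa 48 e2 f5 2a c6 c5 e4
  t1: 2a f5 c6 e2 c5 48 e4 aa

RES = [0x2a, 0xf5, 0xc6, 0xe2, 0xc5, 0x48, 0xe4, 0xaa]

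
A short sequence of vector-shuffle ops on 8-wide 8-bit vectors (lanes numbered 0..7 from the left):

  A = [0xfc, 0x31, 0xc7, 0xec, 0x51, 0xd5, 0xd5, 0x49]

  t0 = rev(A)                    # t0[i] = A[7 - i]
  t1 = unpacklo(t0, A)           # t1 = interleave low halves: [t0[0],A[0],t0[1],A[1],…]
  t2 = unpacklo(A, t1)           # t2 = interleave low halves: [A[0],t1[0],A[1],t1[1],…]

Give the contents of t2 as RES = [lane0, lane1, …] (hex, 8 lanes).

RES = [ 0xfc  0x49  0x31  0xfc  0xc7  0xd5  0xec  0x31 ]

  t0: 49 d5 d5 51 ec c7 31 fc
  t1: 49 fc d5 31 d5 c7 51 ec
  t2: fc 49 31 fc c7 d5 ec 31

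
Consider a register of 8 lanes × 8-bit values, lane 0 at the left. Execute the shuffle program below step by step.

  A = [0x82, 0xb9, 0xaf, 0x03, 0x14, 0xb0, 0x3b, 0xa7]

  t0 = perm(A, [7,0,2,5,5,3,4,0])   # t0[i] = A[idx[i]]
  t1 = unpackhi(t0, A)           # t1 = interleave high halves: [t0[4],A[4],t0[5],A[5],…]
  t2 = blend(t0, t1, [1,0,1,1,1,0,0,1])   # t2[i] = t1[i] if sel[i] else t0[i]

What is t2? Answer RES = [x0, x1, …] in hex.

RES = [ 0xb0  0x82  0x03  0xb0  0x14  0x03  0x14  0xa7 ]

→ t0 |a7|82|af|b0|b0|03|14|82|
→ t1 |b0|14|03|b0|14|3b|82|a7|
→ t2 |b0|82|03|b0|14|03|14|a7|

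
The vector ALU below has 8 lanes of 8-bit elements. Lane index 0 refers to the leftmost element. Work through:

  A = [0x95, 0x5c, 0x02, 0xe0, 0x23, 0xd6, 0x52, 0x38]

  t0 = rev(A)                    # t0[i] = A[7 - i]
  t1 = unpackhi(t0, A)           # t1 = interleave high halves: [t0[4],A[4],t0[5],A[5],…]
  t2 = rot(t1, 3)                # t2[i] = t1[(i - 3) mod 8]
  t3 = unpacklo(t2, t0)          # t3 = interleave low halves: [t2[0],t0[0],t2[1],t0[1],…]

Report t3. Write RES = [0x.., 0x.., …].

  t0: 38 52 d6 23 e0 02 5c 95
  t1: e0 23 02 d6 5c 52 95 38
  t2: 52 95 38 e0 23 02 d6 5c
  t3: 52 38 95 52 38 d6 e0 23

RES = [ 0x52  0x38  0x95  0x52  0x38  0xd6  0xe0  0x23 ]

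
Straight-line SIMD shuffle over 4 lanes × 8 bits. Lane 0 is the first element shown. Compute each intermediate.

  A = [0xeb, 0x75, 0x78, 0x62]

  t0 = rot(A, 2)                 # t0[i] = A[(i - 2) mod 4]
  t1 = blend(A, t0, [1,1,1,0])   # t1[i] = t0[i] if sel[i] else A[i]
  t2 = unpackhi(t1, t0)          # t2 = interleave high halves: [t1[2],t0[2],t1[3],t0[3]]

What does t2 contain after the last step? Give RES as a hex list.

RES = [ 0xeb  0xeb  0x62  0x75 ]

t0 = [0x78, 0x62, 0xeb, 0x75]
t1 = [0x78, 0x62, 0xeb, 0x62]
t2 = [0xeb, 0xeb, 0x62, 0x75]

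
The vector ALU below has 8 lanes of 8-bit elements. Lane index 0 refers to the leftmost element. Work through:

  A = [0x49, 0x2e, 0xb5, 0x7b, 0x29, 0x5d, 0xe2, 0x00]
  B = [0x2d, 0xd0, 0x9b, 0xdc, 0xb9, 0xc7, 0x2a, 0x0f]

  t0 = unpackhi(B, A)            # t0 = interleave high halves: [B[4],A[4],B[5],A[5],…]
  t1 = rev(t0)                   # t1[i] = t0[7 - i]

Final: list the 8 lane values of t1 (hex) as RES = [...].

t0 = [0xb9, 0x29, 0xc7, 0x5d, 0x2a, 0xe2, 0x0f, 0x00]
t1 = [0x00, 0x0f, 0xe2, 0x2a, 0x5d, 0xc7, 0x29, 0xb9]

RES = [0x00, 0x0f, 0xe2, 0x2a, 0x5d, 0xc7, 0x29, 0xb9]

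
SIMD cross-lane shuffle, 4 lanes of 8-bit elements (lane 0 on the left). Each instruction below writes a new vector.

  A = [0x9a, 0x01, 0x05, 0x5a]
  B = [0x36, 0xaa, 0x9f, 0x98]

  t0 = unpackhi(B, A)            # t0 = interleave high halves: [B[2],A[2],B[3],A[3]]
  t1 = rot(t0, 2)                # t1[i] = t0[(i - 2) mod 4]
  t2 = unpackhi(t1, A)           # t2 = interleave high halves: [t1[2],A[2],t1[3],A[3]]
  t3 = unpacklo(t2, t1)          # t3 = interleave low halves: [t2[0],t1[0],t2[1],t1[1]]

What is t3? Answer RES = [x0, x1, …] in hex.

→ t0 |9f|05|98|5a|
→ t1 |98|5a|9f|05|
→ t2 |9f|05|05|5a|
→ t3 |9f|98|05|5a|

RES = [ 0x9f  0x98  0x05  0x5a ]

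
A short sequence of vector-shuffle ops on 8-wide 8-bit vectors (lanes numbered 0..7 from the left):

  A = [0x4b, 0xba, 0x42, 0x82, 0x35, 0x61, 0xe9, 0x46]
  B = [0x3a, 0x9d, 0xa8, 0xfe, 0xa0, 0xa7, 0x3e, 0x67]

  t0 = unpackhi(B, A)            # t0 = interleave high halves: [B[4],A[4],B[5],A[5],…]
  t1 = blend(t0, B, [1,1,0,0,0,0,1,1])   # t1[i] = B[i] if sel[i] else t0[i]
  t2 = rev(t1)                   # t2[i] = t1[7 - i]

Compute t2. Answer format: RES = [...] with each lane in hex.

RES = [ 0x67  0x3e  0xe9  0x3e  0x61  0xa7  0x9d  0x3a ]

  t0: a0 35 a7 61 3e e9 67 46
  t1: 3a 9d a7 61 3e e9 3e 67
  t2: 67 3e e9 3e 61 a7 9d 3a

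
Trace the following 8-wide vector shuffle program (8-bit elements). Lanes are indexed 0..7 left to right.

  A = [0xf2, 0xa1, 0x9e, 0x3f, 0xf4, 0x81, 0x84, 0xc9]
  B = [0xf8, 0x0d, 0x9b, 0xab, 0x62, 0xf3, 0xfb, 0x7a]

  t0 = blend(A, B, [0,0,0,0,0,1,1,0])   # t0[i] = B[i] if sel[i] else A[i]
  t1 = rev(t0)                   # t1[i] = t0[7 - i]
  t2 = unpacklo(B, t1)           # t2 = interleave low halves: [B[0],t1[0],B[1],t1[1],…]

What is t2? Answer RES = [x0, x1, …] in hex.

  t0: f2 a1 9e 3f f4 f3 fb c9
  t1: c9 fb f3 f4 3f 9e a1 f2
  t2: f8 c9 0d fb 9b f3 ab f4

RES = [0xf8, 0xc9, 0x0d, 0xfb, 0x9b, 0xf3, 0xab, 0xf4]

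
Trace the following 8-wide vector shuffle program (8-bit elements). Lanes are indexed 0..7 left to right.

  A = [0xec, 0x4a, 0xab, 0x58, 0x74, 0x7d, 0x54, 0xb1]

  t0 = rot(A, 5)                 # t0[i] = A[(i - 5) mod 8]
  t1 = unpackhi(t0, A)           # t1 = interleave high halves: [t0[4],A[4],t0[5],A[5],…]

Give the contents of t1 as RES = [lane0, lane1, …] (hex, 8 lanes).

RES = [0xb1, 0x74, 0xec, 0x7d, 0x4a, 0x54, 0xab, 0xb1]

t0 = [0x58, 0x74, 0x7d, 0x54, 0xb1, 0xec, 0x4a, 0xab]
t1 = [0xb1, 0x74, 0xec, 0x7d, 0x4a, 0x54, 0xab, 0xb1]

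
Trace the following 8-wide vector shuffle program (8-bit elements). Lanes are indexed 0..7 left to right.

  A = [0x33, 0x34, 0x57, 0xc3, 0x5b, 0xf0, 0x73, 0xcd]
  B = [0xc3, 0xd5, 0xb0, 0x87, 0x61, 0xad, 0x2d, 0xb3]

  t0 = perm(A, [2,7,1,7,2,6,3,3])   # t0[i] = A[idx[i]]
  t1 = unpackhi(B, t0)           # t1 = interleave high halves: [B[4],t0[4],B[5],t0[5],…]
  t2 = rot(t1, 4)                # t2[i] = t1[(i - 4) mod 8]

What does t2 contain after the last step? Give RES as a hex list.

RES = [ 0x2d  0xc3  0xb3  0xc3  0x61  0x57  0xad  0x73 ]

t0 = [0x57, 0xcd, 0x34, 0xcd, 0x57, 0x73, 0xc3, 0xc3]
t1 = [0x61, 0x57, 0xad, 0x73, 0x2d, 0xc3, 0xb3, 0xc3]
t2 = [0x2d, 0xc3, 0xb3, 0xc3, 0x61, 0x57, 0xad, 0x73]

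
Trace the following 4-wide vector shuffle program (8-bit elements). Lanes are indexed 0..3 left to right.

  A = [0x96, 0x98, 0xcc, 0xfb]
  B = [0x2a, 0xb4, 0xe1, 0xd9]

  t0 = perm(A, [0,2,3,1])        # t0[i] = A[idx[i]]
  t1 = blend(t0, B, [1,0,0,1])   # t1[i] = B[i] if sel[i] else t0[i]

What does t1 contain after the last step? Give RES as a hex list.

t0 = [0x96, 0xcc, 0xfb, 0x98]
t1 = [0x2a, 0xcc, 0xfb, 0xd9]

RES = [0x2a, 0xcc, 0xfb, 0xd9]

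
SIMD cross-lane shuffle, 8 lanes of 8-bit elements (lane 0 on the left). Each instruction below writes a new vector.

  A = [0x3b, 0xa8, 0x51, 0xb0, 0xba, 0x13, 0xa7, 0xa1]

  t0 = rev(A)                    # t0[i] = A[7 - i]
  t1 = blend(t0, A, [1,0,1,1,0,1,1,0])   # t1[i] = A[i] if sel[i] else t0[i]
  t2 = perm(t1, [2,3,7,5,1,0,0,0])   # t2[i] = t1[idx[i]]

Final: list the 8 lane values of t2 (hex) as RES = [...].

→ t0 |a1|a7|13|ba|b0|51|a8|3b|
→ t1 |3b|a7|51|b0|b0|13|a7|3b|
→ t2 |51|b0|3b|13|a7|3b|3b|3b|

RES = [ 0x51  0xb0  0x3b  0x13  0xa7  0x3b  0x3b  0x3b ]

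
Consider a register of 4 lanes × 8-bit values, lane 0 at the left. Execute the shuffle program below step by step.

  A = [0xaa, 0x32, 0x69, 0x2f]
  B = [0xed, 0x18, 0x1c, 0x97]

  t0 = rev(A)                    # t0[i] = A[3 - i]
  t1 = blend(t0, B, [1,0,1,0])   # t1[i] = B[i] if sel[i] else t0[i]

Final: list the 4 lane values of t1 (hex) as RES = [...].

RES = [ 0xed  0x69  0x1c  0xaa ]

t0 = [0x2f, 0x69, 0x32, 0xaa]
t1 = [0xed, 0x69, 0x1c, 0xaa]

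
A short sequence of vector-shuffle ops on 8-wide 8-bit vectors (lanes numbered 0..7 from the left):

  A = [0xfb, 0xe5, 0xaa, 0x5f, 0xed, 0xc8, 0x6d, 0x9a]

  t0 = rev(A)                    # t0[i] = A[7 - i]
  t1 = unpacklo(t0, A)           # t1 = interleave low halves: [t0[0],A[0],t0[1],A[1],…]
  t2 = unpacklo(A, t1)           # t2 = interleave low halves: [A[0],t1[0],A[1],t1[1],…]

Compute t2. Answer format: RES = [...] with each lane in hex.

  t0: 9a 6d c8 ed 5f aa e5 fb
  t1: 9a fb 6d e5 c8 aa ed 5f
  t2: fb 9a e5 fb aa 6d 5f e5

RES = [ 0xfb  0x9a  0xe5  0xfb  0xaa  0x6d  0x5f  0xe5 ]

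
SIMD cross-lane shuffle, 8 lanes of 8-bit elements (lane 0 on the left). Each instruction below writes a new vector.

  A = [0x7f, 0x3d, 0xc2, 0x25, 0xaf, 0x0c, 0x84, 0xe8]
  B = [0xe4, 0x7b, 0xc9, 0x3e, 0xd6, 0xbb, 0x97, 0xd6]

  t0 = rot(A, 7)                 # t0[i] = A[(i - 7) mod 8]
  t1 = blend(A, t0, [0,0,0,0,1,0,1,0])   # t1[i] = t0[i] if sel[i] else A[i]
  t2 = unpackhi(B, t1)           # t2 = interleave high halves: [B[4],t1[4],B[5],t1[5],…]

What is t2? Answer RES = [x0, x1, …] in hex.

RES = [ 0xd6  0x0c  0xbb  0x0c  0x97  0xe8  0xd6  0xe8 ]

t0 = [0x3d, 0xc2, 0x25, 0xaf, 0x0c, 0x84, 0xe8, 0x7f]
t1 = [0x7f, 0x3d, 0xc2, 0x25, 0x0c, 0x0c, 0xe8, 0xe8]
t2 = [0xd6, 0x0c, 0xbb, 0x0c, 0x97, 0xe8, 0xd6, 0xe8]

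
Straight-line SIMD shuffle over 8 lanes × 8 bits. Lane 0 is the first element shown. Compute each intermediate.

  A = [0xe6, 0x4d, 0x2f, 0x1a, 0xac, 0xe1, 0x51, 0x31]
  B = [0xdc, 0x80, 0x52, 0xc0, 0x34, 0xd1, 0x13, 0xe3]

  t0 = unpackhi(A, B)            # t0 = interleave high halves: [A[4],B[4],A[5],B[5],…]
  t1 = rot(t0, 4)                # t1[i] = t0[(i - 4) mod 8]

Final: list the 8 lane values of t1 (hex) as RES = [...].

  t0: ac 34 e1 d1 51 13 31 e3
  t1: 51 13 31 e3 ac 34 e1 d1

RES = [0x51, 0x13, 0x31, 0xe3, 0xac, 0x34, 0xe1, 0xd1]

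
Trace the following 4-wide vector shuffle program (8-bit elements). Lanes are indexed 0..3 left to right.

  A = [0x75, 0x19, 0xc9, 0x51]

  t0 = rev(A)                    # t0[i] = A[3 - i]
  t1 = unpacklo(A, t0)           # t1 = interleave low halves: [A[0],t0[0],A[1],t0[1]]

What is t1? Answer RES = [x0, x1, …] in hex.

  t0: 51 c9 19 75
  t1: 75 51 19 c9

RES = [0x75, 0x51, 0x19, 0xc9]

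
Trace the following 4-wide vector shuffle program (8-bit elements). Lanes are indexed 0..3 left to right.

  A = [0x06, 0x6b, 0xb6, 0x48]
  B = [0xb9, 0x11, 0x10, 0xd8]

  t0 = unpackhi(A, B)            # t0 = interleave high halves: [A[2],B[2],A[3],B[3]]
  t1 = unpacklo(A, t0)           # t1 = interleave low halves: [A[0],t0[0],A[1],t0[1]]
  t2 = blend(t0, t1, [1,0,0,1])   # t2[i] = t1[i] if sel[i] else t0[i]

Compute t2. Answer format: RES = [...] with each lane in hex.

RES = [ 0x06  0x10  0x48  0x10 ]

→ t0 |b6|10|48|d8|
→ t1 |06|b6|6b|10|
→ t2 |06|10|48|10|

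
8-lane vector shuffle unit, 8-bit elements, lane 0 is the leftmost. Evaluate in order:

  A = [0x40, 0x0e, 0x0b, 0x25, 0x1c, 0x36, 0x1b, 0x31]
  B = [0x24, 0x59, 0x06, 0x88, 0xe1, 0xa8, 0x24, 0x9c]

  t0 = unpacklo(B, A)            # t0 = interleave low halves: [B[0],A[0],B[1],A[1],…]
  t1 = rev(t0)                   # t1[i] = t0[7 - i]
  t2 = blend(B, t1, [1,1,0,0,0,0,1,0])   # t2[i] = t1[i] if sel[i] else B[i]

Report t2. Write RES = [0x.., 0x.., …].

t0 = [0x24, 0x40, 0x59, 0x0e, 0x06, 0x0b, 0x88, 0x25]
t1 = [0x25, 0x88, 0x0b, 0x06, 0x0e, 0x59, 0x40, 0x24]
t2 = [0x25, 0x88, 0x06, 0x88, 0xe1, 0xa8, 0x40, 0x9c]

RES = [ 0x25  0x88  0x06  0x88  0xe1  0xa8  0x40  0x9c ]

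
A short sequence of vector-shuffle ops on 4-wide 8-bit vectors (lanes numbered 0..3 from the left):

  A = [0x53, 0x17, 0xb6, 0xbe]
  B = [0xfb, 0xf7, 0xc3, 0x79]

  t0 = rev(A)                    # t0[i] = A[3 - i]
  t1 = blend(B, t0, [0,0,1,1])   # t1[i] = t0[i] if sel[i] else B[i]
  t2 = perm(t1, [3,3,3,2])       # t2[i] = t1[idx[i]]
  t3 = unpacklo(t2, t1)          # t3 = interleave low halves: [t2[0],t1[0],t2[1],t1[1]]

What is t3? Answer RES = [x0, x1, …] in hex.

RES = [ 0x53  0xfb  0x53  0xf7 ]

t0 = [0xbe, 0xb6, 0x17, 0x53]
t1 = [0xfb, 0xf7, 0x17, 0x53]
t2 = [0x53, 0x53, 0x53, 0x17]
t3 = [0x53, 0xfb, 0x53, 0xf7]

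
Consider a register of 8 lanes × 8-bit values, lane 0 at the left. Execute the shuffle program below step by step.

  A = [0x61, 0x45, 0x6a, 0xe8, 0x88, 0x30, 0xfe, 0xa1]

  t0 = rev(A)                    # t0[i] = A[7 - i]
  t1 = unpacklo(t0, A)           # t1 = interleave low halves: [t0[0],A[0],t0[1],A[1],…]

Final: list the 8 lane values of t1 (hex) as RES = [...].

→ t0 |a1|fe|30|88|e8|6a|45|61|
→ t1 |a1|61|fe|45|30|6a|88|e8|

RES = [0xa1, 0x61, 0xfe, 0x45, 0x30, 0x6a, 0x88, 0xe8]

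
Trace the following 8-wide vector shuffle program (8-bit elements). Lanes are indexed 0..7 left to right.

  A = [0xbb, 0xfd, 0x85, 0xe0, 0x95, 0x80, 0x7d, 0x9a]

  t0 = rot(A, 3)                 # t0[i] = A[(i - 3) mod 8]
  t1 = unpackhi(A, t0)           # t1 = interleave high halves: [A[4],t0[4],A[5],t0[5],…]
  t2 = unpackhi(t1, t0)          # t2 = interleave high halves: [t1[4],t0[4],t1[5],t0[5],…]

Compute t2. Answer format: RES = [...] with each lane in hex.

→ t0 |80|7d|9a|bb|fd|85|e0|95|
→ t1 |95|fd|80|85|7d|e0|9a|95|
→ t2 |7d|fd|e0|85|9a|e0|95|95|

RES = [0x7d, 0xfd, 0xe0, 0x85, 0x9a, 0xe0, 0x95, 0x95]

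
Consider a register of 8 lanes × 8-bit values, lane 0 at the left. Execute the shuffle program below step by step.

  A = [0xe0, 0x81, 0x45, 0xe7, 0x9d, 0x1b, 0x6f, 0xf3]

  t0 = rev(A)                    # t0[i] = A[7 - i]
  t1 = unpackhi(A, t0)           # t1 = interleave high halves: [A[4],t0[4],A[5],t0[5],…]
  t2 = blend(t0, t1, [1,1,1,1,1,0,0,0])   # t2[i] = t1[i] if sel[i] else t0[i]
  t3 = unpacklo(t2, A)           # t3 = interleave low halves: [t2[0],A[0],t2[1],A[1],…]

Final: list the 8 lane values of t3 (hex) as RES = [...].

RES = [0x9d, 0xe0, 0xe7, 0x81, 0x1b, 0x45, 0x45, 0xe7]

→ t0 |f3|6f|1b|9d|e7|45|81|e0|
→ t1 |9d|e7|1b|45|6f|81|f3|e0|
→ t2 |9d|e7|1b|45|6f|45|81|e0|
→ t3 |9d|e0|e7|81|1b|45|45|e7|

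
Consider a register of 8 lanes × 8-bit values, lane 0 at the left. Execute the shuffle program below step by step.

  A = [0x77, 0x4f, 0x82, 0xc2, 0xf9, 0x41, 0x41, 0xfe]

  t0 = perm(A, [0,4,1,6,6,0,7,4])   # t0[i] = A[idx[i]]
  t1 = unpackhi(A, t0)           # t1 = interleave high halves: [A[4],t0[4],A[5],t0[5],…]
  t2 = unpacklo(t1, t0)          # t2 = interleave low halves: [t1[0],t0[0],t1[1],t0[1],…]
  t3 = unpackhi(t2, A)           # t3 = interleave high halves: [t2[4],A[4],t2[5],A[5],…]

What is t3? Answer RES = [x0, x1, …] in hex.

t0 = [0x77, 0xf9, 0x4f, 0x41, 0x41, 0x77, 0xfe, 0xf9]
t1 = [0xf9, 0x41, 0x41, 0x77, 0x41, 0xfe, 0xfe, 0xf9]
t2 = [0xf9, 0x77, 0x41, 0xf9, 0x41, 0x4f, 0x77, 0x41]
t3 = [0x41, 0xf9, 0x4f, 0x41, 0x77, 0x41, 0x41, 0xfe]

RES = [ 0x41  0xf9  0x4f  0x41  0x77  0x41  0x41  0xfe ]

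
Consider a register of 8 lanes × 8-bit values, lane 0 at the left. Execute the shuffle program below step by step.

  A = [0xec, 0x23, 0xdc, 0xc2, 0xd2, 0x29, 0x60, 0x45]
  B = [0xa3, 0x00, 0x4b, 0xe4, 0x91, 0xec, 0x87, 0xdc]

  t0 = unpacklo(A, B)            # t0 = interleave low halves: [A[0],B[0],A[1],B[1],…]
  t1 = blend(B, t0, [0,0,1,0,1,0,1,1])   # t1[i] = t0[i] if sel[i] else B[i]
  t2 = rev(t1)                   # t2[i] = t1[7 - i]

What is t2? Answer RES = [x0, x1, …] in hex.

RES = [ 0xe4  0xc2  0xec  0xdc  0xe4  0x23  0x00  0xa3 ]

→ t0 |ec|a3|23|00|dc|4b|c2|e4|
→ t1 |a3|00|23|e4|dc|ec|c2|e4|
→ t2 |e4|c2|ec|dc|e4|23|00|a3|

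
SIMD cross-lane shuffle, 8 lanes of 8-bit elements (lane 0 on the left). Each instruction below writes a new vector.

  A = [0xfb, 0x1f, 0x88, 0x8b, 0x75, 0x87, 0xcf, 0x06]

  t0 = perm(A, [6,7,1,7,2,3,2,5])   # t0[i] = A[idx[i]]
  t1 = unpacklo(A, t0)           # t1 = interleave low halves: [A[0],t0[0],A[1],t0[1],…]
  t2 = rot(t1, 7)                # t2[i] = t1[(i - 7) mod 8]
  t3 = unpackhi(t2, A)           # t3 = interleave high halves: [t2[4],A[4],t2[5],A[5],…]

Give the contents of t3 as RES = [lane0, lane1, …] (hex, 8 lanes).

  t0: cf 06 1f 06 88 8b 88 87
  t1: fb cf 1f 06 88 1f 8b 06
  t2: cf 1f 06 88 1f 8b 06 fb
  t3: 1f 75 8b 87 06 cf fb 06

RES = [0x1f, 0x75, 0x8b, 0x87, 0x06, 0xcf, 0xfb, 0x06]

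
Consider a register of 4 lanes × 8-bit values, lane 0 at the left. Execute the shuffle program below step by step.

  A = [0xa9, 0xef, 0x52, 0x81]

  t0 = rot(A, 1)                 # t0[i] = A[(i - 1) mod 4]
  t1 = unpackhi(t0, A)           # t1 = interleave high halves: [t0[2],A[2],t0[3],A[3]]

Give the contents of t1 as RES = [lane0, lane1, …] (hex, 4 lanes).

  t0: 81 a9 ef 52
  t1: ef 52 52 81

RES = [ 0xef  0x52  0x52  0x81 ]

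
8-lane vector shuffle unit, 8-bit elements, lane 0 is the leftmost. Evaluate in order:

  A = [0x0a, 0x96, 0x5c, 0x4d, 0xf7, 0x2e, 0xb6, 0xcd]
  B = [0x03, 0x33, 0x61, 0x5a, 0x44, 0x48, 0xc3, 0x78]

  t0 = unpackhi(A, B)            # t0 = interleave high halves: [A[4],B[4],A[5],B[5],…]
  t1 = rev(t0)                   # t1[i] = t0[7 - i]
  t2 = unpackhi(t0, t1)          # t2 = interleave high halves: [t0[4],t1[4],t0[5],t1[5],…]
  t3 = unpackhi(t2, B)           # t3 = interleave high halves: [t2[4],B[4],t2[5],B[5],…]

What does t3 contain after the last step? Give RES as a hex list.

t0 = [0xf7, 0x44, 0x2e, 0x48, 0xb6, 0xc3, 0xcd, 0x78]
t1 = [0x78, 0xcd, 0xc3, 0xb6, 0x48, 0x2e, 0x44, 0xf7]
t2 = [0xb6, 0x48, 0xc3, 0x2e, 0xcd, 0x44, 0x78, 0xf7]
t3 = [0xcd, 0x44, 0x44, 0x48, 0x78, 0xc3, 0xf7, 0x78]

RES = [ 0xcd  0x44  0x44  0x48  0x78  0xc3  0xf7  0x78 ]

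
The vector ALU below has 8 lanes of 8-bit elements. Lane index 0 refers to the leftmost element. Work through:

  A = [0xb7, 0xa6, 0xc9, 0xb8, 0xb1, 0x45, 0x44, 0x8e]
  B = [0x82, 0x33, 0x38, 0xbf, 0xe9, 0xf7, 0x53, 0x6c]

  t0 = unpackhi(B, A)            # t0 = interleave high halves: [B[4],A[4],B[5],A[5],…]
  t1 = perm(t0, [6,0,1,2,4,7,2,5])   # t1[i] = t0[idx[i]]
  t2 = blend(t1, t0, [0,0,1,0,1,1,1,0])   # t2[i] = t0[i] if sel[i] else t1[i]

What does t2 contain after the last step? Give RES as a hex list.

RES = [0x6c, 0xe9, 0xf7, 0xf7, 0x53, 0x44, 0x6c, 0x44]

t0 = [0xe9, 0xb1, 0xf7, 0x45, 0x53, 0x44, 0x6c, 0x8e]
t1 = [0x6c, 0xe9, 0xb1, 0xf7, 0x53, 0x8e, 0xf7, 0x44]
t2 = [0x6c, 0xe9, 0xf7, 0xf7, 0x53, 0x44, 0x6c, 0x44]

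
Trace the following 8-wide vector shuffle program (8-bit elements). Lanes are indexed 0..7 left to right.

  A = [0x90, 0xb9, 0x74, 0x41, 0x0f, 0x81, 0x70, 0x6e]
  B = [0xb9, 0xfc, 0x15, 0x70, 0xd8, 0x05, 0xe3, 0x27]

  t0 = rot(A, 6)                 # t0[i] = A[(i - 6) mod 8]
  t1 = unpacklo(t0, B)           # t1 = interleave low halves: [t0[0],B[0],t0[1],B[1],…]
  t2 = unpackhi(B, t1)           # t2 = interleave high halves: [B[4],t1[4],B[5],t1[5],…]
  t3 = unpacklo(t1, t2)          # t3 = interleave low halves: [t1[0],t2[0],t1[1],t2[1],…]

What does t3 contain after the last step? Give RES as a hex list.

→ t0 |74|41|0f|81|70|6e|90|b9|
→ t1 |74|b9|41|fc|0f|15|81|70|
→ t2 |d8|0f|05|15|e3|81|27|70|
→ t3 |74|d8|b9|0f|41|05|fc|15|

RES = [ 0x74  0xd8  0xb9  0x0f  0x41  0x05  0xfc  0x15 ]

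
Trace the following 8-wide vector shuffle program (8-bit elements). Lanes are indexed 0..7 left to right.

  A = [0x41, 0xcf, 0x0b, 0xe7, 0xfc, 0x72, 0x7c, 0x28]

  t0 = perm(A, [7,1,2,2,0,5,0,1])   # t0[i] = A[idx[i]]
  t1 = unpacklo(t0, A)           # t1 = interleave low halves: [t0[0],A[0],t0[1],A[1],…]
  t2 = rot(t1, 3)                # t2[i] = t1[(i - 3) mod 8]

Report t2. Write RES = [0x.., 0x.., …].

RES = [0x0b, 0x0b, 0xe7, 0x28, 0x41, 0xcf, 0xcf, 0x0b]

→ t0 |28|cf|0b|0b|41|72|41|cf|
→ t1 |28|41|cf|cf|0b|0b|0b|e7|
→ t2 |0b|0b|e7|28|41|cf|cf|0b|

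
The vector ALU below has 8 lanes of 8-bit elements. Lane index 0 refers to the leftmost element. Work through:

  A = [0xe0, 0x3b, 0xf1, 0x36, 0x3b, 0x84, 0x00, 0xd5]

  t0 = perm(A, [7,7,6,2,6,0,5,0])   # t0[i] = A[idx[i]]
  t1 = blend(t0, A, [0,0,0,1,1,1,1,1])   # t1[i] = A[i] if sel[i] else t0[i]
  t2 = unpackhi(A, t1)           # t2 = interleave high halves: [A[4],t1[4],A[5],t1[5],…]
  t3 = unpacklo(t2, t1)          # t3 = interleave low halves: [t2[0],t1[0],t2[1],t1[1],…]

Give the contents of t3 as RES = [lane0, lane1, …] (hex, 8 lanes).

RES = [0x3b, 0xd5, 0x3b, 0xd5, 0x84, 0x00, 0x84, 0x36]

→ t0 |d5|d5|00|f1|00|e0|84|e0|
→ t1 |d5|d5|00|36|3b|84|00|d5|
→ t2 |3b|3b|84|84|00|00|d5|d5|
→ t3 |3b|d5|3b|d5|84|00|84|36|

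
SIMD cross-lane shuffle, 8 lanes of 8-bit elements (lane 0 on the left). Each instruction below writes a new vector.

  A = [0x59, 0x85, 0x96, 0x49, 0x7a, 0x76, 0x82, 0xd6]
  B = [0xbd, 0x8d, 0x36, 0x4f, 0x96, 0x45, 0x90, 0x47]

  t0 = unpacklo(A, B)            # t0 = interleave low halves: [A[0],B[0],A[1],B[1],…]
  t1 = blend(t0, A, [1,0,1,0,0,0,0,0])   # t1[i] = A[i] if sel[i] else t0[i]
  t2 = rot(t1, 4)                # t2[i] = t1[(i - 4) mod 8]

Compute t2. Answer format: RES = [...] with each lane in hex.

RES = [0x96, 0x36, 0x49, 0x4f, 0x59, 0xbd, 0x96, 0x8d]

→ t0 |59|bd|85|8d|96|36|49|4f|
→ t1 |59|bd|96|8d|96|36|49|4f|
→ t2 |96|36|49|4f|59|bd|96|8d|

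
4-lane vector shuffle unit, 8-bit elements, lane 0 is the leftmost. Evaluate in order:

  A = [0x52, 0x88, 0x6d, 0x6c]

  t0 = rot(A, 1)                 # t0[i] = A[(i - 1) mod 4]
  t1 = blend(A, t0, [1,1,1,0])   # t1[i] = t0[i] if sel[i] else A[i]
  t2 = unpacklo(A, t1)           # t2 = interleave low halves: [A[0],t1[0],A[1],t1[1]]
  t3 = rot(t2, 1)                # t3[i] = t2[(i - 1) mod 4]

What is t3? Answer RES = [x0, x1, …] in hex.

t0 = [0x6c, 0x52, 0x88, 0x6d]
t1 = [0x6c, 0x52, 0x88, 0x6c]
t2 = [0x52, 0x6c, 0x88, 0x52]
t3 = [0x52, 0x52, 0x6c, 0x88]

RES = [ 0x52  0x52  0x6c  0x88 ]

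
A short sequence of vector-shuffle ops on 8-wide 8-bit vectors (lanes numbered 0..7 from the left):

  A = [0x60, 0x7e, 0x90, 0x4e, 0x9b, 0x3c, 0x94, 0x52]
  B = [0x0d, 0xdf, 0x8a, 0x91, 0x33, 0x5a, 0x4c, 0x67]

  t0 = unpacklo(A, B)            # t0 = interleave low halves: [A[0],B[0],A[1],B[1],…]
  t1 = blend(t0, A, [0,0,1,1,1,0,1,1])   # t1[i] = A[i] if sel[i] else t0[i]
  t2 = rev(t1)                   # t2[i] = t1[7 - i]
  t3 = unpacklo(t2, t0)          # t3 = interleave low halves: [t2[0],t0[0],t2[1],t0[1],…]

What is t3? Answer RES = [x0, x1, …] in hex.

RES = [ 0x52  0x60  0x94  0x0d  0x8a  0x7e  0x9b  0xdf ]

→ t0 |60|0d|7e|df|90|8a|4e|91|
→ t1 |60|0d|90|4e|9b|8a|94|52|
→ t2 |52|94|8a|9b|4e|90|0d|60|
→ t3 |52|60|94|0d|8a|7e|9b|df|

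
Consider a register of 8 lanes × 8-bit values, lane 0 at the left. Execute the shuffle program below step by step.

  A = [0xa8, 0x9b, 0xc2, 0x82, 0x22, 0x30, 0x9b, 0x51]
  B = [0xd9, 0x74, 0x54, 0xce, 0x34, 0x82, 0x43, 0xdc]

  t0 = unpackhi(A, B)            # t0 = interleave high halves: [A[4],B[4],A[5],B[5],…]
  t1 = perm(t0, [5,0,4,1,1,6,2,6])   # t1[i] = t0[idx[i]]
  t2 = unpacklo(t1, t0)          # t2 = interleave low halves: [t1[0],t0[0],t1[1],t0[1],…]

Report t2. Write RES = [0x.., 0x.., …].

RES = [0x43, 0x22, 0x22, 0x34, 0x9b, 0x30, 0x34, 0x82]

→ t0 |22|34|30|82|9b|43|51|dc|
→ t1 |43|22|9b|34|34|51|30|51|
→ t2 |43|22|22|34|9b|30|34|82|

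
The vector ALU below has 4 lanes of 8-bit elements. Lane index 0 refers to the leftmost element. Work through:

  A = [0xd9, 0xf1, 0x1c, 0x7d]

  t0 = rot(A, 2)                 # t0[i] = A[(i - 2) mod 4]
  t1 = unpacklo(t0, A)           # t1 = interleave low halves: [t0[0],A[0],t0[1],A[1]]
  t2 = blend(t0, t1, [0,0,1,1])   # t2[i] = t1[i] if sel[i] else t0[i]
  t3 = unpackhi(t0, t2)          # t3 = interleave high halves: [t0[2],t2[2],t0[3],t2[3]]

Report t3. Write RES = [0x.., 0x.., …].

RES = [0xd9, 0x7d, 0xf1, 0xf1]

t0 = [0x1c, 0x7d, 0xd9, 0xf1]
t1 = [0x1c, 0xd9, 0x7d, 0xf1]
t2 = [0x1c, 0x7d, 0x7d, 0xf1]
t3 = [0xd9, 0x7d, 0xf1, 0xf1]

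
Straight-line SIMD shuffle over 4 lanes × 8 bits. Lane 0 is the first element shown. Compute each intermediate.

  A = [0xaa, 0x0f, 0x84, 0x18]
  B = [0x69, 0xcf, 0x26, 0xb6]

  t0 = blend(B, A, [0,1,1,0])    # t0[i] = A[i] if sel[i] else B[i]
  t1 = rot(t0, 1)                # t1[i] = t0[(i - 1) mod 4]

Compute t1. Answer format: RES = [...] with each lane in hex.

RES = [ 0xb6  0x69  0x0f  0x84 ]

→ t0 |69|0f|84|b6|
→ t1 |b6|69|0f|84|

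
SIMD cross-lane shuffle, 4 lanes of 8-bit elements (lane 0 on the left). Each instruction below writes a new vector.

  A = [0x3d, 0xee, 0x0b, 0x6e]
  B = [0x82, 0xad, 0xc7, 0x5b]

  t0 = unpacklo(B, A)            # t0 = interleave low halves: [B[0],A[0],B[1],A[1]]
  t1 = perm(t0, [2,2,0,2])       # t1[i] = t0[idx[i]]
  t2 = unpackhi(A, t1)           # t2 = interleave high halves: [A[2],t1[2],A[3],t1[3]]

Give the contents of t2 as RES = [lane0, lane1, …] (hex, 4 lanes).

t0 = [0x82, 0x3d, 0xad, 0xee]
t1 = [0xad, 0xad, 0x82, 0xad]
t2 = [0x0b, 0x82, 0x6e, 0xad]

RES = [ 0x0b  0x82  0x6e  0xad ]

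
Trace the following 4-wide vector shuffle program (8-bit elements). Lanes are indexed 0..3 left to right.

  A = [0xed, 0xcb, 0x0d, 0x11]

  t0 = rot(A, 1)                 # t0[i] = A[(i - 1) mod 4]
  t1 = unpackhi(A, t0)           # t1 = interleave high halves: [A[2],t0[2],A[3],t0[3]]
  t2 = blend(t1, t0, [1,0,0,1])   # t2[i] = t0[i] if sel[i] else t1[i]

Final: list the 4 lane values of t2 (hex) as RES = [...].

RES = [ 0x11  0xcb  0x11  0x0d ]

→ t0 |11|ed|cb|0d|
→ t1 |0d|cb|11|0d|
→ t2 |11|cb|11|0d|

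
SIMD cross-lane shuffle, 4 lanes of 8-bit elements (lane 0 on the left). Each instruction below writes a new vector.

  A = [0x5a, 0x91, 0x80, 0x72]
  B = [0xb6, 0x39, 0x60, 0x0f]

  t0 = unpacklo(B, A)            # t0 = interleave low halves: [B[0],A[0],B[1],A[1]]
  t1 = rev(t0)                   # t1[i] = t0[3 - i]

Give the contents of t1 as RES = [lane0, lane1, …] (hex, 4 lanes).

RES = [0x91, 0x39, 0x5a, 0xb6]

  t0: b6 5a 39 91
  t1: 91 39 5a b6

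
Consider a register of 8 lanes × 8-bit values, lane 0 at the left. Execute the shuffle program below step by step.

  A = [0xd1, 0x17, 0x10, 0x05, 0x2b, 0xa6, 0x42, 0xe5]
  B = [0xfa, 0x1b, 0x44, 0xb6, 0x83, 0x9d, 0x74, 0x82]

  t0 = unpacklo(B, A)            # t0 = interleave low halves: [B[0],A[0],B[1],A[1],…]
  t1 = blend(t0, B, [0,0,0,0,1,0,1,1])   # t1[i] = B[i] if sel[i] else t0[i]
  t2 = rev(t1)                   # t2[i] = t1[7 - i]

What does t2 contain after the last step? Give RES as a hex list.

t0 = [0xfa, 0xd1, 0x1b, 0x17, 0x44, 0x10, 0xb6, 0x05]
t1 = [0xfa, 0xd1, 0x1b, 0x17, 0x83, 0x10, 0x74, 0x82]
t2 = [0x82, 0x74, 0x10, 0x83, 0x17, 0x1b, 0xd1, 0xfa]

RES = [0x82, 0x74, 0x10, 0x83, 0x17, 0x1b, 0xd1, 0xfa]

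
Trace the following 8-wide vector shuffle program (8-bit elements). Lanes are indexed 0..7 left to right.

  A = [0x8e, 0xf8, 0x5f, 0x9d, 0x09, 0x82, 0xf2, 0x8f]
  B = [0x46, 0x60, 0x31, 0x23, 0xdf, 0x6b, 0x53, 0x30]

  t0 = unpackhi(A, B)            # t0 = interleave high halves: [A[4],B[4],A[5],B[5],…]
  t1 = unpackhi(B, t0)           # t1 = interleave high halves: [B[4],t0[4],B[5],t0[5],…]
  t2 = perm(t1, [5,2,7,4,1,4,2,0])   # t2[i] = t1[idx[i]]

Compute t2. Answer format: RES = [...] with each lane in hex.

  t0: 09 df 82 6b f2 53 8f 30
  t1: df f2 6b 53 53 8f 30 30
  t2: 8f 6b 30 53 f2 53 6b df

RES = [0x8f, 0x6b, 0x30, 0x53, 0xf2, 0x53, 0x6b, 0xdf]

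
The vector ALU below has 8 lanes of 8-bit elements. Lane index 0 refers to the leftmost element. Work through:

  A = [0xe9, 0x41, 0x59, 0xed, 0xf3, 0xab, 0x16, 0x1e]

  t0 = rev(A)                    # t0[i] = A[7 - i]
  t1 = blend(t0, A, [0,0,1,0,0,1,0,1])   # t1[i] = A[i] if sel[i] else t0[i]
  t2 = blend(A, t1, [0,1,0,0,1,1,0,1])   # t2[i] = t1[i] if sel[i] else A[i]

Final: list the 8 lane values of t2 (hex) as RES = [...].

RES = [ 0xe9  0x16  0x59  0xed  0xed  0xab  0x16  0x1e ]

t0 = [0x1e, 0x16, 0xab, 0xf3, 0xed, 0x59, 0x41, 0xe9]
t1 = [0x1e, 0x16, 0x59, 0xf3, 0xed, 0xab, 0x41, 0x1e]
t2 = [0xe9, 0x16, 0x59, 0xed, 0xed, 0xab, 0x16, 0x1e]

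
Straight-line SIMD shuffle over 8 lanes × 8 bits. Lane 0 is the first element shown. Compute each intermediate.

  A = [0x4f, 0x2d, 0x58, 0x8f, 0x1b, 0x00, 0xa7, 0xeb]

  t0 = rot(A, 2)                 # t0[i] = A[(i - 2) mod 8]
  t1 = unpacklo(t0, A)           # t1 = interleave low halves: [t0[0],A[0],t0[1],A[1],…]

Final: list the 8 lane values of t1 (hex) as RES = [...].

RES = [ 0xa7  0x4f  0xeb  0x2d  0x4f  0x58  0x2d  0x8f ]

t0 = [0xa7, 0xeb, 0x4f, 0x2d, 0x58, 0x8f, 0x1b, 0x00]
t1 = [0xa7, 0x4f, 0xeb, 0x2d, 0x4f, 0x58, 0x2d, 0x8f]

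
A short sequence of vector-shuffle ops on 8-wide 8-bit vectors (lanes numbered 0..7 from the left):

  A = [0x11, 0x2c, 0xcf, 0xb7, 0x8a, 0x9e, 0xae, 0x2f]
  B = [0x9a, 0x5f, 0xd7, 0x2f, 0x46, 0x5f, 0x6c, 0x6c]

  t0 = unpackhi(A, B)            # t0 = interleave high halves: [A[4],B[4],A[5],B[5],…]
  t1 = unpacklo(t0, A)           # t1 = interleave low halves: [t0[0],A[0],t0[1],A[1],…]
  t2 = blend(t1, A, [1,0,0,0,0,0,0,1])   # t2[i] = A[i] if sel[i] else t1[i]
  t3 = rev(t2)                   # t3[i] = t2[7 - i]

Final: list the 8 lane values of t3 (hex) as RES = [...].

t0 = [0x8a, 0x46, 0x9e, 0x5f, 0xae, 0x6c, 0x2f, 0x6c]
t1 = [0x8a, 0x11, 0x46, 0x2c, 0x9e, 0xcf, 0x5f, 0xb7]
t2 = [0x11, 0x11, 0x46, 0x2c, 0x9e, 0xcf, 0x5f, 0x2f]
t3 = [0x2f, 0x5f, 0xcf, 0x9e, 0x2c, 0x46, 0x11, 0x11]

RES = [0x2f, 0x5f, 0xcf, 0x9e, 0x2c, 0x46, 0x11, 0x11]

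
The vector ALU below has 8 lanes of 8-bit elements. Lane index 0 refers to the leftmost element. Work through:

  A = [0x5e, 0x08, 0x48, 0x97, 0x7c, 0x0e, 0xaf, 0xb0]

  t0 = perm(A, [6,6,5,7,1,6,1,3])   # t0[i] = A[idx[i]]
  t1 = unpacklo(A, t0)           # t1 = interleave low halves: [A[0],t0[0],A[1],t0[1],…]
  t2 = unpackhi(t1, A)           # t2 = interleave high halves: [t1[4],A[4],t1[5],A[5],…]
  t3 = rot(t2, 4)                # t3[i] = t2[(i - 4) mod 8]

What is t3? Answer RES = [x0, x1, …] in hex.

  t0: af af 0e b0 08 af 08 97
  t1: 5e af 08 af 48 0e 97 b0
  t2: 48 7c 0e 0e 97 af b0 b0
  t3: 97 af b0 b0 48 7c 0e 0e

RES = [0x97, 0xaf, 0xb0, 0xb0, 0x48, 0x7c, 0x0e, 0x0e]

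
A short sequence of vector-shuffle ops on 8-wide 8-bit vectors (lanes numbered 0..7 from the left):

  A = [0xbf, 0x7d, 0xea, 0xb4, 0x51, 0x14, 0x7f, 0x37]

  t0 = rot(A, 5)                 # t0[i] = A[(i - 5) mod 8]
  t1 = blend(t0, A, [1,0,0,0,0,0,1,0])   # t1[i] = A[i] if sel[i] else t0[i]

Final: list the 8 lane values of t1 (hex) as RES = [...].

  t0: b4 51 14 7f 37 bf 7d ea
  t1: bf 51 14 7f 37 bf 7f ea

RES = [0xbf, 0x51, 0x14, 0x7f, 0x37, 0xbf, 0x7f, 0xea]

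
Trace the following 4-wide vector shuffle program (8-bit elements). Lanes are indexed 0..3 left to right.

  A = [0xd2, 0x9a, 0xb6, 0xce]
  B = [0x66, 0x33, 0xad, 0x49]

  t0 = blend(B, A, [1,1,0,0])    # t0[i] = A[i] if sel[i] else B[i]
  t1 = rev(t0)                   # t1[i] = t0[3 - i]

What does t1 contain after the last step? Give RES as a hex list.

RES = [0x49, 0xad, 0x9a, 0xd2]

→ t0 |d2|9a|ad|49|
→ t1 |49|ad|9a|d2|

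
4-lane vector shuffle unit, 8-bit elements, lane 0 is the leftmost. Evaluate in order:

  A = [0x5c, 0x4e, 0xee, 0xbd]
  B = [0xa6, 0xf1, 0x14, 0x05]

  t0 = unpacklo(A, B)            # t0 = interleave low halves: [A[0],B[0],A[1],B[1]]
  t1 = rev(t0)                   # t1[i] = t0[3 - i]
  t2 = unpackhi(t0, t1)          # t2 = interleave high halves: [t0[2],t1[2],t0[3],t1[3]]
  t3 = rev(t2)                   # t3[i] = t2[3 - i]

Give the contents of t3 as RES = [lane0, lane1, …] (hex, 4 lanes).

→ t0 |5c|a6|4e|f1|
→ t1 |f1|4e|a6|5c|
→ t2 |4e|a6|f1|5c|
→ t3 |5c|f1|a6|4e|

RES = [0x5c, 0xf1, 0xa6, 0x4e]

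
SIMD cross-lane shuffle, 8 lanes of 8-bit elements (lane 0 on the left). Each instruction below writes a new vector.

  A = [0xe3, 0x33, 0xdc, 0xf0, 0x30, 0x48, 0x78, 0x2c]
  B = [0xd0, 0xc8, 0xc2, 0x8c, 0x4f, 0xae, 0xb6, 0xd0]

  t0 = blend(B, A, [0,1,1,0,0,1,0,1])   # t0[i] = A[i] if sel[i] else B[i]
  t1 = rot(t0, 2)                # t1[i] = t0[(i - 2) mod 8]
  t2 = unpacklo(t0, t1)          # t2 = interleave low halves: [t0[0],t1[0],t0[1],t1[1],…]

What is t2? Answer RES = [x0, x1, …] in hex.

t0 = [0xd0, 0x33, 0xdc, 0x8c, 0x4f, 0x48, 0xb6, 0x2c]
t1 = [0xb6, 0x2c, 0xd0, 0x33, 0xdc, 0x8c, 0x4f, 0x48]
t2 = [0xd0, 0xb6, 0x33, 0x2c, 0xdc, 0xd0, 0x8c, 0x33]

RES = [ 0xd0  0xb6  0x33  0x2c  0xdc  0xd0  0x8c  0x33 ]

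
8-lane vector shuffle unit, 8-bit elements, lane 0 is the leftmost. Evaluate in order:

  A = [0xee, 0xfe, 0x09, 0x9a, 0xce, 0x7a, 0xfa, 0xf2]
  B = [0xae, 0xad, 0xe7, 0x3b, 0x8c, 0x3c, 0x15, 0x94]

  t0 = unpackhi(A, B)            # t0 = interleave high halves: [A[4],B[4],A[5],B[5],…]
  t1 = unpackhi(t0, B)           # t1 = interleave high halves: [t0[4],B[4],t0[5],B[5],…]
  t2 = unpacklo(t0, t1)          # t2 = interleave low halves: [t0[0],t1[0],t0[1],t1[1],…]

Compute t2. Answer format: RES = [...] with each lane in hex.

RES = [0xce, 0xfa, 0x8c, 0x8c, 0x7a, 0x15, 0x3c, 0x3c]

t0 = [0xce, 0x8c, 0x7a, 0x3c, 0xfa, 0x15, 0xf2, 0x94]
t1 = [0xfa, 0x8c, 0x15, 0x3c, 0xf2, 0x15, 0x94, 0x94]
t2 = [0xce, 0xfa, 0x8c, 0x8c, 0x7a, 0x15, 0x3c, 0x3c]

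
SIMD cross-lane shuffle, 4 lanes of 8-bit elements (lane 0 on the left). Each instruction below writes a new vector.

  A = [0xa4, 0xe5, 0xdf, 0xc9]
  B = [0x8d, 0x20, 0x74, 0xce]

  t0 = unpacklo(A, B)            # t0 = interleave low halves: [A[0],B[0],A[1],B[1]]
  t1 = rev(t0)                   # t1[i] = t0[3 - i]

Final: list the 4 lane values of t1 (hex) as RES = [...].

t0 = [0xa4, 0x8d, 0xe5, 0x20]
t1 = [0x20, 0xe5, 0x8d, 0xa4]

RES = [0x20, 0xe5, 0x8d, 0xa4]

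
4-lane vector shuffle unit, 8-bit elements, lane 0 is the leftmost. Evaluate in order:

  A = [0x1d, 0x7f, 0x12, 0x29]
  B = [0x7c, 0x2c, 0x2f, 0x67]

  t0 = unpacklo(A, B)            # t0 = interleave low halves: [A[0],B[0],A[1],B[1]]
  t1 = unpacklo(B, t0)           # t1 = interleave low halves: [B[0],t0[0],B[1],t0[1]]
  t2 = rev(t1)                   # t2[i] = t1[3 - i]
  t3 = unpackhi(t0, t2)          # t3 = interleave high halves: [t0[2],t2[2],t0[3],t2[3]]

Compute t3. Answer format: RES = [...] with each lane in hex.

RES = [0x7f, 0x1d, 0x2c, 0x7c]

→ t0 |1d|7c|7f|2c|
→ t1 |7c|1d|2c|7c|
→ t2 |7c|2c|1d|7c|
→ t3 |7f|1d|2c|7c|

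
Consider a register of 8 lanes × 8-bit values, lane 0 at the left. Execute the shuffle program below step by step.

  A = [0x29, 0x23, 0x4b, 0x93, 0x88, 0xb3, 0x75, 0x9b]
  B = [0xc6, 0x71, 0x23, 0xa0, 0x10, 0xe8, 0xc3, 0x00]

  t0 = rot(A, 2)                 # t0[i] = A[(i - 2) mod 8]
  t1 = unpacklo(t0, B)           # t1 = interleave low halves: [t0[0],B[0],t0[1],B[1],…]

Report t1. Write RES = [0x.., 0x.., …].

  t0: 75 9b 29 23 4b 93 88 b3
  t1: 75 c6 9b 71 29 23 23 a0

RES = [ 0x75  0xc6  0x9b  0x71  0x29  0x23  0x23  0xa0 ]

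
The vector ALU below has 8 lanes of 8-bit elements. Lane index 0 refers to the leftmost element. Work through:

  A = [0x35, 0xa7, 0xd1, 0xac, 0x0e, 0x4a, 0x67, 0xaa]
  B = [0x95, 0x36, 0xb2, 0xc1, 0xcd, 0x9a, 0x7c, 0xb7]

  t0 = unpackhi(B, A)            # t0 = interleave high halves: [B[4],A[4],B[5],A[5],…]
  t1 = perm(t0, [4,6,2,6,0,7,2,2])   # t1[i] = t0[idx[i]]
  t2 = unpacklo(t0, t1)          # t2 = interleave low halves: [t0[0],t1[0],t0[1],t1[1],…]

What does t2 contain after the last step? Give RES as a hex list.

RES = [0xcd, 0x7c, 0x0e, 0xb7, 0x9a, 0x9a, 0x4a, 0xb7]

  t0: cd 0e 9a 4a 7c 67 b7 aa
  t1: 7c b7 9a b7 cd aa 9a 9a
  t2: cd 7c 0e b7 9a 9a 4a b7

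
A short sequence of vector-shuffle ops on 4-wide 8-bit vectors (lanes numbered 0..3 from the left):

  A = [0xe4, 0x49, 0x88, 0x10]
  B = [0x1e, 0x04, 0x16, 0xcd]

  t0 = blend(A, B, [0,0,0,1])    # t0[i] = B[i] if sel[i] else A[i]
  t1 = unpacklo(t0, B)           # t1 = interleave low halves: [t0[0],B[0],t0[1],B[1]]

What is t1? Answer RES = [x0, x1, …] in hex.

RES = [ 0xe4  0x1e  0x49  0x04 ]

→ t0 |e4|49|88|cd|
→ t1 |e4|1e|49|04|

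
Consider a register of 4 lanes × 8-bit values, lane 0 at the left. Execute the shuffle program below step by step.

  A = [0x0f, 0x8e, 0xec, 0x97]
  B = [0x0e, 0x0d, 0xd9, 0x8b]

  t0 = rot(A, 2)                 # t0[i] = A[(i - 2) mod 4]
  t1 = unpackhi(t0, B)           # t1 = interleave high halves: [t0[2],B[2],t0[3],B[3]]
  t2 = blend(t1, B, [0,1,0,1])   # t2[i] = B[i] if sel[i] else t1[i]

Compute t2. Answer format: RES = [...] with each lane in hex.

t0 = [0xec, 0x97, 0x0f, 0x8e]
t1 = [0x0f, 0xd9, 0x8e, 0x8b]
t2 = [0x0f, 0x0d, 0x8e, 0x8b]

RES = [ 0x0f  0x0d  0x8e  0x8b ]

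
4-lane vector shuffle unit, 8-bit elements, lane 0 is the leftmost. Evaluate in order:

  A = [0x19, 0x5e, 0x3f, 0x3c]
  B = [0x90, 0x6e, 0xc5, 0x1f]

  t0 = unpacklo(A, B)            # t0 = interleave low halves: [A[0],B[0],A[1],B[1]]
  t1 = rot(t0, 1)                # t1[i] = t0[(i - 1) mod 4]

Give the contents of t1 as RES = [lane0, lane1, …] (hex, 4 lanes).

RES = [0x6e, 0x19, 0x90, 0x5e]

→ t0 |19|90|5e|6e|
→ t1 |6e|19|90|5e|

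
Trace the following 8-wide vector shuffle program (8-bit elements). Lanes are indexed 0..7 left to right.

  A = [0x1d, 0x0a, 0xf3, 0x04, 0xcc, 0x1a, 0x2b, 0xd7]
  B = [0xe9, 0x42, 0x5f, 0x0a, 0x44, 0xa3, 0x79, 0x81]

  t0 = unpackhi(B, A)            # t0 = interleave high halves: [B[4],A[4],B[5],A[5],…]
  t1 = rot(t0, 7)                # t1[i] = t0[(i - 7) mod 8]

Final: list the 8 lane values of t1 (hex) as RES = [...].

RES = [ 0xcc  0xa3  0x1a  0x79  0x2b  0x81  0xd7  0x44 ]

→ t0 |44|cc|a3|1a|79|2b|81|d7|
→ t1 |cc|a3|1a|79|2b|81|d7|44|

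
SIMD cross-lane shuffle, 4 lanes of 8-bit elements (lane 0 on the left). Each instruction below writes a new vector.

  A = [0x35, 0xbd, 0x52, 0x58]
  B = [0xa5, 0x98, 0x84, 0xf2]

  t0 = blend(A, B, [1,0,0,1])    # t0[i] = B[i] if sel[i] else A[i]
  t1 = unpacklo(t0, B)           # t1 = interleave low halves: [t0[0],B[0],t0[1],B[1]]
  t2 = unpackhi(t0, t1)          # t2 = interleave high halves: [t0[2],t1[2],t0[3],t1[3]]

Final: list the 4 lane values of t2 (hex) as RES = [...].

→ t0 |a5|bd|52|f2|
→ t1 |a5|a5|bd|98|
→ t2 |52|bd|f2|98|

RES = [0x52, 0xbd, 0xf2, 0x98]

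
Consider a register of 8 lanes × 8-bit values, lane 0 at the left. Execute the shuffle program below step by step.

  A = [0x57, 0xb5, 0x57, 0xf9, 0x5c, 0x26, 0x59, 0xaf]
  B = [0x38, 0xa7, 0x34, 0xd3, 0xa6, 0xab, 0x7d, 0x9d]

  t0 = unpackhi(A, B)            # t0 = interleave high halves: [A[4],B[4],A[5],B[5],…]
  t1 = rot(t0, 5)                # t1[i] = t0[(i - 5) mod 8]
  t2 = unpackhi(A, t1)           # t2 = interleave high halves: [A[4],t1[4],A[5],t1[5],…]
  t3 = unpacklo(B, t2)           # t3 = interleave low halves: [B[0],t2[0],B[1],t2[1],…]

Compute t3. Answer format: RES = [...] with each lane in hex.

  t0: 5c a6 26 ab 59 7d af 9d
  t1: ab 59 7d af 9d 5c a6 26
  t2: 5c 9d 26 5c 59 a6 af 26
  t3: 38 5c a7 9d 34 26 d3 5c

RES = [ 0x38  0x5c  0xa7  0x9d  0x34  0x26  0xd3  0x5c ]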